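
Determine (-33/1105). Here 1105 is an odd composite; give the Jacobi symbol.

1

First reduce: -33 ≡ 1072 (mod 1105).
Pull out 2^4: since 1105 ≡ 1 (mod 8), (2/1105) = +1, so (2/1105)^4 = +1.
Reciprocity: 67 ≡ 3 and 1105 ≡ 1 (mod 4), so (67/1105) = +(1105/67).
Reduce top mod 67: now compute (33/67).
Reciprocity: 33 ≡ 1 and 67 ≡ 3 (mod 4), so (33/67) = +(67/33).
Reduce top mod 33: now compute (1/33).
Reached (1/33) = 1. Collecting the sign flips along the way, the symbol is +1.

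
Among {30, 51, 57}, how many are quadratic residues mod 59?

(30/59) = -1 → non-residue.
(51/59) = +1 → QR.
(57/59) = +1 → QR.
Total quadratic residues among the 3: 2.

2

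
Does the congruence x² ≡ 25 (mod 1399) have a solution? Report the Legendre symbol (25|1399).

1

Reciprocity: 25 ≡ 1 and 1399 ≡ 3 (mod 4), so (25/1399) = +(1399/25).
Reduce top mod 25: now compute (24/25).
Pull out 2^3: since 25 ≡ 1 (mod 8), (2/25) = +1, so (2/25)^3 = +1.
Reciprocity: 3 ≡ 3 and 25 ≡ 1 (mod 4), so (3/25) = +(25/3).
Reduce top mod 3: now compute (1/3).
Reached (1/3) = 1. Collecting the sign flips along the way, the symbol is +1.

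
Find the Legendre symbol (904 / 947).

Euler's criterion: (904/947) ≡ 904^473 (mod 947).
904^2 ≡ 902 (mod 947)
904^4 ≡ 131 (mod 947)
904^8 ≡ 115 (mod 947)
904^16 ≡ 914 (mod 947)
904^32 ≡ 142 (mod 947)
904^64 ≡ 277 (mod 947)
904^128 ≡ 22 (mod 947)
904^256 ≡ 484 (mod 947)
904^473 = 904^(256+128+64+16+8+1) ≡ 1 (mod 947).
Result is 1, so (904/947) = 1.

1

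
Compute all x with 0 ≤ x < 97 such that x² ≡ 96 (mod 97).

22, 75

97 ≡ 1 (mod 4), so we find a root by search.
Trying successive values, 22² = 484 ≡ 96 (mod 97). The other root is 97 − 22 = 75.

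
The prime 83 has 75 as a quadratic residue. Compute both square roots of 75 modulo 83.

18, 65

Since 83 ≡ 3 (mod 4), a square root of 75 is 75^((83+1)/4) = 75^21 mod 83.
Repeated squaring: 75^2≡64, 75^4≡29, 75^8≡11, 75^16≡38 (mod 83).
75^21 = 75^(16+4+1) ≡ 65 (mod 83).
Check: 65² = 4225 ≡ 75 (mod 83). The two roots are 18 and 65.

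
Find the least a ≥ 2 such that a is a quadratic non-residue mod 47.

5

(2/47) = +1, so 2 is a residue.
(3/47) = +1, so 3 is a residue.
(4/47) = +1, so 4 is a residue.
(5/47) = −1, so 5 is the smallest positive non-residue mod 47.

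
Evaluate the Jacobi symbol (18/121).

1

Pull out 2: since 121 ≡ 1 (mod 8), (2/121) = +1.
Reciprocity: 9 ≡ 1 and 121 ≡ 1 (mod 4), so (9/121) = +(121/9).
Reduce top mod 9: now compute (4/9).
Pull out 2^2: since 9 ≡ 1 (mod 8), (2/9) = +1, so (2/9)^2 = +1.
Reached (1/9) = 1. Collecting the sign flips along the way, the symbol is +1.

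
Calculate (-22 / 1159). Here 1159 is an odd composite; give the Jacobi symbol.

1

First reduce: -22 ≡ 1137 (mod 1159).
Reciprocity: 1137 ≡ 1 and 1159 ≡ 3 (mod 4), so (1137/1159) = +(1159/1137).
Reduce top mod 1137: now compute (22/1137).
Pull out 2: since 1137 ≡ 1 (mod 8), (2/1137) = +1.
Reciprocity: 11 ≡ 3 and 1137 ≡ 1 (mod 4), so (11/1137) = +(1137/11).
Reduce top mod 11: now compute (4/11).
Pull out 2^2: since 11 ≡ 3 (mod 8), (2/11) = -1, so (2/11)^2 = +1.
Reached (1/11) = 1. Collecting the sign flips along the way, the symbol is +1.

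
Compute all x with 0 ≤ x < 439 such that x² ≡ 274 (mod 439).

65, 374

Since 439 ≡ 3 (mod 4), a square root of 274 is 274^((439+1)/4) = 274^110 mod 439.
Repeated squaring: 274^2≡7, 274^4≡49, 274^8≡206, 274^16≡292, 274^32≡98, 274^64≡385 (mod 439).
274^110 = 274^(64+32+8+4+2) ≡ 65 (mod 439).
Check: 65² = 4225 ≡ 274 (mod 439). The two roots are 65 and 374.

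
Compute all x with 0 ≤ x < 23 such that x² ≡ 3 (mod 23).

Since 23 ≡ 3 (mod 4), a square root of 3 is 3^((23+1)/4) = 3^6 mod 23.
Repeated squaring: 3^2≡9, 3^4≡12 (mod 23).
3^6 = 3^(4+2) ≡ 16 (mod 23).
Check: 16² = 256 ≡ 3 (mod 23). The two roots are 7 and 16.

7, 16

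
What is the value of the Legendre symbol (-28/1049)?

-1

First reduce: -28 ≡ 1021 (mod 1049).
Reciprocity: 1021 ≡ 1 and 1049 ≡ 1 (mod 4), so (1021/1049) = +(1049/1021).
Reduce top mod 1021: now compute (28/1021).
Pull out 2^2: since 1021 ≡ 5 (mod 8), (2/1021) = -1, so (2/1021)^2 = +1.
Reciprocity: 7 ≡ 3 and 1021 ≡ 1 (mod 4), so (7/1021) = +(1021/7).
Reduce top mod 7: now compute (6/7).
Pull out 2: since 7 ≡ 7 (mod 8), (2/7) = +1.
Reciprocity: 3 ≡ 3 and 7 ≡ 3 (mod 4), so (3/7) = −(7/3).
Reduce top mod 3: now compute (1/3).
Reached (1/3) = 1. Collecting the sign flips along the way, the symbol is -1.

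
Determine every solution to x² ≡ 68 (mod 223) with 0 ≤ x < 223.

108, 115

Since 223 ≡ 3 (mod 4), a square root of 68 is 68^((223+1)/4) = 68^56 mod 223.
Repeated squaring: 68^2≡164, 68^4≡136, 68^8≡210, 68^16≡169, 68^32≡17 (mod 223).
68^56 = 68^(32+16+8) ≡ 115 (mod 223).
Check: 115² = 13225 ≡ 68 (mod 223). The two roots are 108 and 115.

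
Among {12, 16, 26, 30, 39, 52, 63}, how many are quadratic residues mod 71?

(12/71) = +1 → QR.
(16/71) = +1 → QR.
(26/71) = -1 → non-residue.
(30/71) = +1 → QR.
(39/71) = -1 → non-residue.
(52/71) = -1 → non-residue.
(63/71) = -1 → non-residue.
Total quadratic residues among the 7: 3.

3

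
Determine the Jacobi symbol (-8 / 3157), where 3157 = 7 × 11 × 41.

First reduce: -8 ≡ 3149 (mod 3157).
Reciprocity: 3149 ≡ 1 and 3157 ≡ 1 (mod 4), so (3149/3157) = +(3157/3149).
Reduce top mod 3149: now compute (8/3149).
Pull out 2^3: since 3149 ≡ 5 (mod 8), (2/3149) = -1, so (2/3149)^3 = -1.
Reached (1/3149) = 1. Collecting the sign flips along the way, the symbol is -1.

-1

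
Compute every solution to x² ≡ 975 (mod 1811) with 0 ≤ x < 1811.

Since 1811 ≡ 3 (mod 4), a square root of 975 is 975^((1811+1)/4) = 975^453 mod 1811.
Repeated squaring: 975^2≡1661, 975^4≡768, 975^8≡1249, 975^16≡730, 975^32≡466, 975^64≡1647, 975^128≡1542, 975^256≡1732 (mod 1811).
975^453 = 975^(256+128+64+4+1) ≡ 769 (mod 1811).
Check: 769² = 591361 ≡ 975 (mod 1811). The two roots are 769 and 1042.

769, 1042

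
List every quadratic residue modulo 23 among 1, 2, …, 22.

1, 2, 3, 4, 6, 8, 9, 12, 13, 16, 18

Square k = 1,…,11 (k and 23−k give the same square):
1²=1, 2²=4, 3²=9, 4²=16, 5²≡2, 6²≡13, 7²≡3, 8²≡18, 9²≡12, 10²≡8, 11²≡6 (mod 23).
So the quadratic residues mod 23 are {1, 2, 3, 4, 6, 8, 9, 12, 13, 16, 18}.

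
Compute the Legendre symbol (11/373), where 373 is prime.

Reciprocity: 11 ≡ 3 and 373 ≡ 1 (mod 4), so (11/373) = +(373/11).
Reduce top mod 11: now compute (10/11).
Pull out 2: since 11 ≡ 3 (mod 8), (2/11) = -1.
Reciprocity: 5 ≡ 1 and 11 ≡ 3 (mod 4), so (5/11) = +(11/5).
Reduce top mod 5: now compute (1/5).
Reached (1/5) = 1. Collecting the sign flips along the way, the symbol is -1.

-1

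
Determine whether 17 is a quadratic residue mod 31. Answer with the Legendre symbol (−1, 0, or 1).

Euler's criterion: (17/31) ≡ 17^15 (mod 31).
17^2 ≡ 10 (mod 31)
17^4 ≡ 7 (mod 31)
17^8 ≡ 18 (mod 31)
17^15 = 17^(8+4+2+1) ≡ 30 (mod 31).
Result is 30 ≡ −1, so (17/31) = −1.

-1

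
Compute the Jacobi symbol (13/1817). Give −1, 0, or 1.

Reciprocity: 13 ≡ 1 and 1817 ≡ 1 (mod 4), so (13/1817) = +(1817/13).
Reduce top mod 13: now compute (10/13).
Pull out 2: since 13 ≡ 5 (mod 8), (2/13) = -1.
Reciprocity: 5 ≡ 1 and 13 ≡ 1 (mod 4), so (5/13) = +(13/5).
Reduce top mod 5: now compute (3/5).
Reciprocity: 3 ≡ 3 and 5 ≡ 1 (mod 4), so (3/5) = +(5/3).
Reduce top mod 3: now compute (2/3).
Pull out 2: since 3 ≡ 3 (mod 8), (2/3) = -1.
Reached (1/3) = 1. Collecting the sign flips along the way, the symbol is +1.

1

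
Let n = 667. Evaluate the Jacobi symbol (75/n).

Reciprocity: 75 ≡ 3 and 667 ≡ 3 (mod 4), so (75/667) = −(667/75).
Reduce top mod 75: now compute (67/75).
Reciprocity: 67 ≡ 3 and 75 ≡ 3 (mod 4), so (67/75) = −(75/67).
Reduce top mod 67: now compute (8/67).
Pull out 2^3: since 67 ≡ 3 (mod 8), (2/67) = -1, so (2/67)^3 = -1.
Reached (1/67) = 1. Collecting the sign flips along the way, the symbol is -1.

-1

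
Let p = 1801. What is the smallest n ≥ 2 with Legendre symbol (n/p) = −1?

11

(2/1801) = +1, so 2 is a residue.
(3/1801) = +1, so 3 is a residue.
(4/1801) = +1, so 4 is a residue.
(5/1801) = +1, so 5 is a residue.
(6/1801) = +1, so 6 is a residue.
(7/1801) = +1, so 7 is a residue.
(8/1801) = +1, so 8 is a residue.
(9/1801) = +1, so 9 is a residue.
(10/1801) = +1, so 10 is a residue.
(11/1801) = −1, so 11 is the smallest positive non-residue mod 1801.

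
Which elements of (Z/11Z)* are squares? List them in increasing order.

1, 3, 4, 5, 9

Square k = 1,…,5 (k and 11−k give the same square):
1²=1, 2²=4, 3²=9, 4²≡5, 5²≡3 (mod 11).
So the quadratic residues mod 11 are {1, 3, 4, 5, 9}.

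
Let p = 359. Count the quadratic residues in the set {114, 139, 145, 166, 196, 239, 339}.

(114/359) = -1 → non-residue.
(139/359) = -1 → non-residue.
(145/359) = -1 → non-residue.
(166/359) = -1 → non-residue.
(196/359) = +1 → QR.
(239/359) = -1 → non-residue.
(339/359) = -1 → non-residue.
Total quadratic residues among the 7: 1.

1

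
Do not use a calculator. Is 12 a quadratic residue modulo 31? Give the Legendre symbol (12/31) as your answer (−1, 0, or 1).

Pull out 2^2: since 31 ≡ 7 (mod 8), (2/31) = +1, so (2/31)^2 = +1.
Reciprocity: 3 ≡ 3 and 31 ≡ 3 (mod 4), so (3/31) = −(31/3).
Reduce top mod 3: now compute (1/3).
Reached (1/3) = 1. Collecting the sign flips along the way, the symbol is -1.

-1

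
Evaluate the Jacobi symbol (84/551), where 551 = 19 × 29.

Pull out 2^2: since 551 ≡ 7 (mod 8), (2/551) = +1, so (2/551)^2 = +1.
Reciprocity: 21 ≡ 1 and 551 ≡ 3 (mod 4), so (21/551) = +(551/21).
Reduce top mod 21: now compute (5/21).
Reciprocity: 5 ≡ 1 and 21 ≡ 1 (mod 4), so (5/21) = +(21/5).
Reduce top mod 5: now compute (1/5).
Reached (1/5) = 1. Collecting the sign flips along the way, the symbol is +1.

1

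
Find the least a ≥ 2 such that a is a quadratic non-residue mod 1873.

(2/1873) = +1, so 2 is a residue.
(3/1873) = +1, so 3 is a residue.
(4/1873) = +1, so 4 is a residue.
(5/1873) = −1, so 5 is the smallest positive non-residue mod 1873.

5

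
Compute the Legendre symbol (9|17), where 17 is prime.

Reciprocity: 9 ≡ 1 and 17 ≡ 1 (mod 4), so (9/17) = +(17/9).
Reduce top mod 9: now compute (8/9).
Pull out 2^3: since 9 ≡ 1 (mod 8), (2/9) = +1, so (2/9)^3 = +1.
Reached (1/9) = 1. Collecting the sign flips along the way, the symbol is +1.

1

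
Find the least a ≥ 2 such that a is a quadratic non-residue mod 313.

(2/313) = +1, so 2 is a residue.
(3/313) = +1, so 3 is a residue.
(4/313) = +1, so 4 is a residue.
(5/313) = −1, so 5 is the smallest positive non-residue mod 313.

5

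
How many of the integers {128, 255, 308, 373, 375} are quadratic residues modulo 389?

(128/389) = -1 → non-residue.
(255/389) = -1 → non-residue.
(308/389) = +1 → QR.
(373/389) = +1 → QR.
(375/389) = -1 → non-residue.
Total quadratic residues among the 5: 2.

2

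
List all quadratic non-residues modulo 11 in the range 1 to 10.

Square k = 1,…,5 (k and 11−k give the same square):
1²=1, 2²=4, 3²=9, 4²≡5, 5²≡3 (mod 11).
The residues are {1, 3, 4, 5, 9}; the non-residues are the remaining 5 nonzero classes.

2 6 7 8 10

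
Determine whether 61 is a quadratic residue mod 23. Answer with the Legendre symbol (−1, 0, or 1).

-1

First reduce: 61 ≡ 15 (mod 23).
Reciprocity: 15 ≡ 3 and 23 ≡ 3 (mod 4), so (15/23) = −(23/15).
Reduce top mod 15: now compute (8/15).
Pull out 2^3: since 15 ≡ 7 (mod 8), (2/15) = +1, so (2/15)^3 = +1.
Reached (1/15) = 1. Collecting the sign flips along the way, the symbol is -1.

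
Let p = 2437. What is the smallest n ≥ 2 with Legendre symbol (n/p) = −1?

(2/2437) = −1, so 2 is the smallest positive non-residue mod 2437.

2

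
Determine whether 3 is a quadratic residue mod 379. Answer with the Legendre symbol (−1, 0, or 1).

Euler's criterion: (3/379) ≡ 3^189 (mod 379).
3^2 ≡ 9 (mod 379)
3^4 ≡ 81 (mod 379)
3^8 ≡ 118 (mod 379)
3^16 ≡ 280 (mod 379)
3^32 ≡ 326 (mod 379)
3^64 ≡ 156 (mod 379)
3^128 ≡ 80 (mod 379)
3^189 = 3^(128+32+16+8+4+1) ≡ 378 (mod 379).
Result is 378 ≡ −1, so (3/379) = −1.

-1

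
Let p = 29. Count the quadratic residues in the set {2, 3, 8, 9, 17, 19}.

1

(2/29) = -1 → non-residue.
(3/29) = -1 → non-residue.
(8/29) = -1 → non-residue.
(9/29) = +1 → QR.
(17/29) = -1 → non-residue.
(19/29) = -1 → non-residue.
Total quadratic residues among the 6: 1.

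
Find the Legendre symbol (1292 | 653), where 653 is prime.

-1

First reduce: 1292 ≡ 639 (mod 653).
Reciprocity: 639 ≡ 3 and 653 ≡ 1 (mod 4), so (639/653) = +(653/639).
Reduce top mod 639: now compute (14/639).
Pull out 2: since 639 ≡ 7 (mod 8), (2/639) = +1.
Reciprocity: 7 ≡ 3 and 639 ≡ 3 (mod 4), so (7/639) = −(639/7).
Reduce top mod 7: now compute (2/7).
Pull out 2: since 7 ≡ 7 (mod 8), (2/7) = +1.
Reached (1/7) = 1. Collecting the sign flips along the way, the symbol is -1.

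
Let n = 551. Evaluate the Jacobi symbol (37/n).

1

Reciprocity: 37 ≡ 1 and 551 ≡ 3 (mod 4), so (37/551) = +(551/37).
Reduce top mod 37: now compute (33/37).
Reciprocity: 33 ≡ 1 and 37 ≡ 1 (mod 4), so (33/37) = +(37/33).
Reduce top mod 33: now compute (4/33).
Pull out 2^2: since 33 ≡ 1 (mod 8), (2/33) = +1, so (2/33)^2 = +1.
Reached (1/33) = 1. Collecting the sign flips along the way, the symbol is +1.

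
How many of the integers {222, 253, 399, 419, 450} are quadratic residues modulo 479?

2

(222/479) = -1 → non-residue.
(253/479) = +1 → QR.
(399/479) = -1 → non-residue.
(419/479) = -1 → non-residue.
(450/479) = +1 → QR.
Total quadratic residues among the 5: 2.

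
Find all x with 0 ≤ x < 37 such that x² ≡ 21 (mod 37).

13, 24

37 ≡ 1 (mod 4), so we find a root by search.
Trying successive values, 13² = 169 ≡ 21 (mod 37). The other root is 37 − 13 = 24.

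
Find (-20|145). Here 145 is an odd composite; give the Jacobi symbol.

0

First reduce: -20 ≡ 125 (mod 145).
Reciprocity: 125 ≡ 1 and 145 ≡ 1 (mod 4), so (125/145) = +(145/125).
Reduce top mod 125: now compute (20/125).
Pull out 2^2: since 125 ≡ 5 (mod 8), (2/125) = -1, so (2/125)^2 = +1.
Reciprocity: 5 ≡ 1 and 125 ≡ 1 (mod 4), so (5/125) = +(125/5).
Reduce top mod 5: now compute (0/5).
Top reduces to 0: gcd > 1, so the symbol is 0.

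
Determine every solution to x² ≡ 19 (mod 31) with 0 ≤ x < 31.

Since 31 ≡ 3 (mod 4), a square root of 19 is 19^((31+1)/4) = 19^8 mod 31.
Repeated squaring: 19^2≡20, 19^4≡28, 19^8≡9 (mod 31).
19^8 = 19^(8) ≡ 9 (mod 31).
Check: 9² = 81 ≡ 19 (mod 31). The two roots are 9 and 22.

9, 22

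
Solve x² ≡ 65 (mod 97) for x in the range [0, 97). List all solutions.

97 ≡ 1 (mod 4), so we find a root by search.
Trying successive values, 29² = 841 ≡ 65 (mod 97). The other root is 97 − 29 = 68.

29, 68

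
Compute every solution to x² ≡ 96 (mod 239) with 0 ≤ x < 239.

Since 239 ≡ 3 (mod 4), a square root of 96 is 96^((239+1)/4) = 96^60 mod 239.
Repeated squaring: 96^2≡134, 96^4≡31, 96^8≡5, 96^16≡25, 96^32≡147 (mod 239).
96^60 = 96^(32+16+8+4) ≡ 88 (mod 239).
Check: 88² = 7744 ≡ 96 (mod 239). The two roots are 88 and 151.

88, 151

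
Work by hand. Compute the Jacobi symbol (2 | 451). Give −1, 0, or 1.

-1

Pull out 2: since 451 ≡ 3 (mod 8), (2/451) = -1.
Reached (1/451) = 1. Collecting the sign flips along the way, the symbol is -1.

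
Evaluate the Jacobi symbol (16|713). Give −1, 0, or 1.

Pull out 2^4: since 713 ≡ 1 (mod 8), (2/713) = +1, so (2/713)^4 = +1.
Reached (1/713) = 1. Collecting the sign flips along the way, the symbol is +1.

1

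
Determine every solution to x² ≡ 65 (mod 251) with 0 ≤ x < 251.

124, 127

Since 251 ≡ 3 (mod 4), a square root of 65 is 65^((251+1)/4) = 65^63 mod 251.
Repeated squaring: 65^2≡209, 65^4≡7, 65^8≡49, 65^16≡142, 65^32≡84 (mod 251).
65^63 = 65^(32+16+8+4+2+1) ≡ 124 (mod 251).
Check: 124² = 15376 ≡ 65 (mod 251). The two roots are 124 and 127.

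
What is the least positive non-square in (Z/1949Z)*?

2

(2/1949) = −1, so 2 is the smallest positive non-residue mod 1949.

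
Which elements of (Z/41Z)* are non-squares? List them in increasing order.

3,6,7,11,12,13,14,15,17,19,22,24,26,27,28,29,30,34,35,38

Square k = 1,…,20 (k and 41−k give the same square):
1²=1, 2²=4, 3²=9, 4²=16, 5²=25, 6²=36, 7²≡8, 8²≡23, 9²≡40, 10²≡18, 11²≡39, 12²≡21, 13²≡5, 14²≡32, 15²≡20, 16²≡10, 17²≡2, 18²≡37, 19²≡33, 20²≡31 (mod 41).
The residues are {1, 2, 4, 5, 8, 9, 10, 16, 18, 20, 21, 23, 25, 31, 32, 33, 36, 37, 39, 40}; the non-residues are the remaining 20 nonzero classes.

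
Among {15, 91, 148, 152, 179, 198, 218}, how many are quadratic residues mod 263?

4

(15/263) = -1 → non-residue.
(91/263) = -1 → non-residue.
(148/263) = +1 → QR.
(152/263) = -1 → non-residue.
(179/263) = +1 → QR.
(198/263) = +1 → QR.
(218/263) = +1 → QR.
Total quadratic residues among the 7: 4.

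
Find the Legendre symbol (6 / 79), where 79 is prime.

-1

Euler's criterion: (6/79) ≡ 6^39 (mod 79).
6^2 ≡ 36 (mod 79)
6^4 ≡ 32 (mod 79)
6^8 ≡ 76 (mod 79)
6^16 ≡ 9 (mod 79)
6^32 ≡ 2 (mod 79)
6^39 = 6^(32+4+2+1) ≡ 78 (mod 79).
Result is 78 ≡ −1, so (6/79) = −1.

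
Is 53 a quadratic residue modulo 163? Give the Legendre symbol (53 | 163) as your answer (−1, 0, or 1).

Reciprocity: 53 ≡ 1 and 163 ≡ 3 (mod 4), so (53/163) = +(163/53).
Reduce top mod 53: now compute (4/53).
Pull out 2^2: since 53 ≡ 5 (mod 8), (2/53) = -1, so (2/53)^2 = +1.
Reached (1/53) = 1. Collecting the sign flips along the way, the symbol is +1.

1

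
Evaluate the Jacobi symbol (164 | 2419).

0

Pull out 2^2: since 2419 ≡ 3 (mod 8), (2/2419) = -1, so (2/2419)^2 = +1.
Reciprocity: 41 ≡ 1 and 2419 ≡ 3 (mod 4), so (41/2419) = +(2419/41).
Reduce top mod 41: now compute (0/41).
Top reduces to 0: gcd > 1, so the symbol is 0.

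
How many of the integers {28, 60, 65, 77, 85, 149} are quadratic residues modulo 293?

(28/293) = -1 → non-residue.
(60/293) = +1 → QR.
(65/293) = +1 → QR.
(77/293) = +1 → QR.
(85/293) = -1 → non-residue.
(149/293) = +1 → QR.
Total quadratic residues among the 6: 4.

4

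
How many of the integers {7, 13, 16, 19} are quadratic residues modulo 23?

(7/23) = -1 → non-residue.
(13/23) = +1 → QR.
(16/23) = +1 → QR.
(19/23) = -1 → non-residue.
Total quadratic residues among the 4: 2.

2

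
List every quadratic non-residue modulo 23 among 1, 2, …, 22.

5 7 10 11 14 15 17 19 20 21 22

Square k = 1,…,11 (k and 23−k give the same square):
1²=1, 2²=4, 3²=9, 4²=16, 5²≡2, 6²≡13, 7²≡3, 8²≡18, 9²≡12, 10²≡8, 11²≡6 (mod 23).
The residues are {1, 2, 3, 4, 6, 8, 9, 12, 13, 16, 18}; the non-residues are the remaining 11 nonzero classes.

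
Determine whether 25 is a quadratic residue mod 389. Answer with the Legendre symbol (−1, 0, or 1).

Reciprocity: 25 ≡ 1 and 389 ≡ 1 (mod 4), so (25/389) = +(389/25).
Reduce top mod 25: now compute (14/25).
Pull out 2: since 25 ≡ 1 (mod 8), (2/25) = +1.
Reciprocity: 7 ≡ 3 and 25 ≡ 1 (mod 4), so (7/25) = +(25/7).
Reduce top mod 7: now compute (4/7).
Pull out 2^2: since 7 ≡ 7 (mod 8), (2/7) = +1, so (2/7)^2 = +1.
Reached (1/7) = 1. Collecting the sign flips along the way, the symbol is +1.

1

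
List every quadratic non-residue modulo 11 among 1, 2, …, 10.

Square k = 1,…,5 (k and 11−k give the same square):
1²=1, 2²=4, 3²=9, 4²≡5, 5²≡3 (mod 11).
The residues are {1, 3, 4, 5, 9}; the non-residues are the remaining 5 nonzero classes.

2,6,7,8,10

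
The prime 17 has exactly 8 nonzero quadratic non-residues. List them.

Square k = 1,…,8 (k and 17−k give the same square):
1²=1, 2²=4, 3²=9, 4²=16, 5²≡8, 6²≡2, 7²≡15, 8²≡13 (mod 17).
The residues are {1, 2, 4, 8, 9, 13, 15, 16}; the non-residues are the remaining 8 nonzero classes.

3,5,6,7,10,11,12,14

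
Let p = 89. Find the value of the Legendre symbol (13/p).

-1

Euler's criterion: (13/89) ≡ 13^44 (mod 89).
13^2 ≡ 80 (mod 89)
13^4 ≡ 81 (mod 89)
13^8 ≡ 64 (mod 89)
13^16 ≡ 2 (mod 89)
13^32 ≡ 4 (mod 89)
13^44 = 13^(32+8+4) ≡ 88 (mod 89).
Result is 88 ≡ −1, so (13/89) = −1.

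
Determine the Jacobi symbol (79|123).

-1

Reciprocity: 79 ≡ 3 and 123 ≡ 3 (mod 4), so (79/123) = −(123/79).
Reduce top mod 79: now compute (44/79).
Pull out 2^2: since 79 ≡ 7 (mod 8), (2/79) = +1, so (2/79)^2 = +1.
Reciprocity: 11 ≡ 3 and 79 ≡ 3 (mod 4), so (11/79) = −(79/11).
Reduce top mod 11: now compute (2/11).
Pull out 2: since 11 ≡ 3 (mod 8), (2/11) = -1.
Reached (1/11) = 1. Collecting the sign flips along the way, the symbol is -1.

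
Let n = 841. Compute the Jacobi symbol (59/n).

1

Reciprocity: 59 ≡ 3 and 841 ≡ 1 (mod 4), so (59/841) = +(841/59).
Reduce top mod 59: now compute (15/59).
Reciprocity: 15 ≡ 3 and 59 ≡ 3 (mod 4), so (15/59) = −(59/15).
Reduce top mod 15: now compute (14/15).
Pull out 2: since 15 ≡ 7 (mod 8), (2/15) = +1.
Reciprocity: 7 ≡ 3 and 15 ≡ 3 (mod 4), so (7/15) = −(15/7).
Reduce top mod 7: now compute (1/7).
Reached (1/7) = 1. Collecting the sign flips along the way, the symbol is +1.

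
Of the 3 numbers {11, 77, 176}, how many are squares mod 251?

0

(11/251) = -1 → non-residue.
(77/251) = -1 → non-residue.
(176/251) = -1 → non-residue.
Total quadratic residues among the 3: 0.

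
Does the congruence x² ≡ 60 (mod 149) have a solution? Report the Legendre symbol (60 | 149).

Euler's criterion: (60/149) ≡ 60^74 (mod 149).
60^2 ≡ 24 (mod 149)
60^4 ≡ 129 (mod 149)
60^8 ≡ 102 (mod 149)
60^16 ≡ 123 (mod 149)
60^32 ≡ 80 (mod 149)
60^64 ≡ 142 (mod 149)
60^74 = 60^(64+8+2) ≡ 148 (mod 149).
Result is 148 ≡ −1, so (60/149) = −1.

-1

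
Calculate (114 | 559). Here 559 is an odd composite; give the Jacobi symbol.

Pull out 2: since 559 ≡ 7 (mod 8), (2/559) = +1.
Reciprocity: 57 ≡ 1 and 559 ≡ 3 (mod 4), so (57/559) = +(559/57).
Reduce top mod 57: now compute (46/57).
Pull out 2: since 57 ≡ 1 (mod 8), (2/57) = +1.
Reciprocity: 23 ≡ 3 and 57 ≡ 1 (mod 4), so (23/57) = +(57/23).
Reduce top mod 23: now compute (11/23).
Reciprocity: 11 ≡ 3 and 23 ≡ 3 (mod 4), so (11/23) = −(23/11).
Reduce top mod 11: now compute (1/11).
Reached (1/11) = 1. Collecting the sign flips along the way, the symbol is -1.

-1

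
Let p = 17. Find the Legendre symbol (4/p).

1

Pull out 2^2: since 17 ≡ 1 (mod 8), (2/17) = +1, so (2/17)^2 = +1.
Reached (1/17) = 1. Collecting the sign flips along the way, the symbol is +1.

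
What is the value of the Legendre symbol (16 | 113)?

1

Euler's criterion: (16/113) ≡ 16^56 (mod 113).
16^2 ≡ 30 (mod 113)
16^4 ≡ 109 (mod 113)
16^8 ≡ 16 (mod 113)
16^16 ≡ 30 (mod 113)
16^32 ≡ 109 (mod 113)
16^56 = 16^(32+16+8) ≡ 1 (mod 113).
Result is 1, so (16/113) = 1.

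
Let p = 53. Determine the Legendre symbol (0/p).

0

Top reduces to 0: gcd > 1, so the symbol is 0.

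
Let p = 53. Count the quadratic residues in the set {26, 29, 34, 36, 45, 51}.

(26/53) = -1 → non-residue.
(29/53) = +1 → QR.
(34/53) = -1 → non-residue.
(36/53) = +1 → QR.
(45/53) = -1 → non-residue.
(51/53) = -1 → non-residue.
Total quadratic residues among the 6: 2.

2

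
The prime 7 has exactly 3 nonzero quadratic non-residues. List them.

Square k = 1,…,3 (k and 7−k give the same square):
1²=1, 2²=4, 3²≡2 (mod 7).
The residues are {1, 2, 4}; the non-residues are the remaining 3 nonzero classes.

3,5,6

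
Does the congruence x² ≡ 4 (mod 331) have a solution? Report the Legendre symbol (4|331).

Euler's criterion: (4/331) ≡ 4^165 (mod 331).
4^2 ≡ 16 (mod 331)
4^4 ≡ 256 (mod 331)
4^8 ≡ 329 (mod 331)
4^16 ≡ 4 (mod 331)
4^32 ≡ 16 (mod 331)
4^64 ≡ 256 (mod 331)
4^128 ≡ 329 (mod 331)
4^165 = 4^(128+32+4+1) ≡ 1 (mod 331).
Result is 1, so (4/331) = 1.

1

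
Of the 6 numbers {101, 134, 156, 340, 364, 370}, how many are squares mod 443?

2

(101/443) = -1 → non-residue.
(134/443) = -1 → non-residue.
(156/443) = +1 → QR.
(340/443) = -1 → non-residue.
(364/443) = -1 → non-residue.
(370/443) = +1 → QR.
Total quadratic residues among the 6: 2.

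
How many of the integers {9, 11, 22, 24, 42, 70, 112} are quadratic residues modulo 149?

5

(9/149) = +1 → QR.
(11/149) = -1 → non-residue.
(22/149) = +1 → QR.
(24/149) = +1 → QR.
(42/149) = +1 → QR.
(70/149) = -1 → non-residue.
(112/149) = +1 → QR.
Total quadratic residues among the 7: 5.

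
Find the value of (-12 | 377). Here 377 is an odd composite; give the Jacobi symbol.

First reduce: -12 ≡ 365 (mod 377).
Reciprocity: 365 ≡ 1 and 377 ≡ 1 (mod 4), so (365/377) = +(377/365).
Reduce top mod 365: now compute (12/365).
Pull out 2^2: since 365 ≡ 5 (mod 8), (2/365) = -1, so (2/365)^2 = +1.
Reciprocity: 3 ≡ 3 and 365 ≡ 1 (mod 4), so (3/365) = +(365/3).
Reduce top mod 3: now compute (2/3).
Pull out 2: since 3 ≡ 3 (mod 8), (2/3) = -1.
Reached (1/3) = 1. Collecting the sign flips along the way, the symbol is -1.

-1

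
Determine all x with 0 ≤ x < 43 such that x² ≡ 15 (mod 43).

Since 43 ≡ 3 (mod 4), a square root of 15 is 15^((43+1)/4) = 15^11 mod 43.
Repeated squaring: 15^2≡10, 15^4≡14, 15^8≡24 (mod 43).
15^11 = 15^(8+2+1) ≡ 31 (mod 43).
Check: 31² = 961 ≡ 15 (mod 43). The two roots are 12 and 31.

12, 31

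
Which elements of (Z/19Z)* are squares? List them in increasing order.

Square k = 1,…,9 (k and 19−k give the same square):
1²=1, 2²=4, 3²=9, 4²=16, 5²≡6, 6²≡17, 7²≡11, 8²≡7, 9²≡5 (mod 19).
So the quadratic residues mod 19 are {1, 4, 5, 6, 7, 9, 11, 16, 17}.

1,4,5,6,7,9,11,16,17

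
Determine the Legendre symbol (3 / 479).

Euler's criterion: (3/479) ≡ 3^239 (mod 479).
3^2 ≡ 9 (mod 479)
3^4 ≡ 81 (mod 479)
3^8 ≡ 334 (mod 479)
3^16 ≡ 428 (mod 479)
3^32 ≡ 206 (mod 479)
3^64 ≡ 284 (mod 479)
3^128 ≡ 184 (mod 479)
3^239 = 3^(128+64+32+8+4+2+1) ≡ 1 (mod 479).
Result is 1, so (3/479) = 1.

1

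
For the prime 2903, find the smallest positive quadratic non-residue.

(2/2903) = +1, so 2 is a residue.
(3/2903) = +1, so 3 is a residue.
(4/2903) = +1, so 4 is a residue.
(5/2903) = −1, so 5 is the smallest positive non-residue mod 2903.

5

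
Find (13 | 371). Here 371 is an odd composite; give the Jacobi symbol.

Reciprocity: 13 ≡ 1 and 371 ≡ 3 (mod 4), so (13/371) = +(371/13).
Reduce top mod 13: now compute (7/13).
Reciprocity: 7 ≡ 3 and 13 ≡ 1 (mod 4), so (7/13) = +(13/7).
Reduce top mod 7: now compute (6/7).
Pull out 2: since 7 ≡ 7 (mod 8), (2/7) = +1.
Reciprocity: 3 ≡ 3 and 7 ≡ 3 (mod 4), so (3/7) = −(7/3).
Reduce top mod 3: now compute (1/3).
Reached (1/3) = 1. Collecting the sign flips along the way, the symbol is -1.

-1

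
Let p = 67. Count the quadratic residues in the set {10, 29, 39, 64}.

(10/67) = +1 → QR.
(29/67) = +1 → QR.
(39/67) = +1 → QR.
(64/67) = +1 → QR.
Total quadratic residues among the 4: 4.

4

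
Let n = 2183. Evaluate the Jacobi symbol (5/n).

Reciprocity: 5 ≡ 1 and 2183 ≡ 3 (mod 4), so (5/2183) = +(2183/5).
Reduce top mod 5: now compute (3/5).
Reciprocity: 3 ≡ 3 and 5 ≡ 1 (mod 4), so (3/5) = +(5/3).
Reduce top mod 3: now compute (2/3).
Pull out 2: since 3 ≡ 3 (mod 8), (2/3) = -1.
Reached (1/3) = 1. Collecting the sign flips along the way, the symbol is -1.

-1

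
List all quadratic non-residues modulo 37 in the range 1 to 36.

2 5 6 8 13 14 15 17 18 19 20 22 23 24 29 31 32 35

Square k = 1,…,18 (k and 37−k give the same square):
1²=1, 2²=4, 3²=9, 4²=16, 5²=25, 6²=36, 7²≡12, 8²≡27, 9²≡7, 10²≡26, 11²≡10, 12²≡33, 13²≡21, 14²≡11, 15²≡3, 16²≡34, 17²≡30, 18²≡28 (mod 37).
The residues are {1, 3, 4, 7, 9, 10, 11, 12, 16, 21, 25, 26, 27, 28, 30, 33, 34, 36}; the non-residues are the remaining 18 nonzero classes.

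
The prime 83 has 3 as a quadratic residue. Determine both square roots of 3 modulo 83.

13, 70

Since 83 ≡ 3 (mod 4), a square root of 3 is 3^((83+1)/4) = 3^21 mod 83.
Repeated squaring: 3^2≡9, 3^4≡81, 3^8≡4, 3^16≡16 (mod 83).
3^21 = 3^(16+4+1) ≡ 70 (mod 83).
Check: 70² = 4900 ≡ 3 (mod 83). The two roots are 13 and 70.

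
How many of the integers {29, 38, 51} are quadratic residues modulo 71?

2

(29/71) = +1 → QR.
(38/71) = +1 → QR.
(51/71) = -1 → non-residue.
Total quadratic residues among the 3: 2.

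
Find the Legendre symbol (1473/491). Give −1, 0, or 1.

0

First reduce: 1473 ≡ 0 (mod 491).
Top reduces to 0: gcd > 1, so the symbol is 0.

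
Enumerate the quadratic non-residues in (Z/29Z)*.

2,3,8,10,11,12,14,15,17,18,19,21,26,27

Square k = 1,…,14 (k and 29−k give the same square):
1²=1, 2²=4, 3²=9, 4²=16, 5²=25, 6²≡7, 7²≡20, 8²≡6, 9²≡23, 10²≡13, 11²≡5, 12²≡28, 13²≡24, 14²≡22 (mod 29).
The residues are {1, 4, 5, 6, 7, 9, 13, 16, 20, 22, 23, 24, 25, 28}; the non-residues are the remaining 14 nonzero classes.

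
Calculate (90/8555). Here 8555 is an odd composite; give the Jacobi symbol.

Pull out 2: since 8555 ≡ 3 (mod 8), (2/8555) = -1.
Reciprocity: 45 ≡ 1 and 8555 ≡ 3 (mod 4), so (45/8555) = +(8555/45).
Reduce top mod 45: now compute (5/45).
Reciprocity: 5 ≡ 1 and 45 ≡ 1 (mod 4), so (5/45) = +(45/5).
Reduce top mod 5: now compute (0/5).
Top reduces to 0: gcd > 1, so the symbol is 0.

0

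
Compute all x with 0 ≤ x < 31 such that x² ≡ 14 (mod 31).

Since 31 ≡ 3 (mod 4), a square root of 14 is 14^((31+1)/4) = 14^8 mod 31.
Repeated squaring: 14^2≡10, 14^4≡7, 14^8≡18 (mod 31).
14^8 = 14^(8) ≡ 18 (mod 31).
Check: 18² = 324 ≡ 14 (mod 31). The two roots are 13 and 18.

13, 18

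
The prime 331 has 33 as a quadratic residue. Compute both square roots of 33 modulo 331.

Since 331 ≡ 3 (mod 4), a square root of 33 is 33^((331+1)/4) = 33^83 mod 331.
Repeated squaring: 33^2≡96, 33^4≡279, 33^8≡56, 33^16≡157, 33^32≡155, 33^64≡193 (mod 331).
33^83 = 33^(64+16+2+1) ≡ 258 (mod 331).
Check: 258² = 66564 ≡ 33 (mod 331). The two roots are 73 and 258.

73, 258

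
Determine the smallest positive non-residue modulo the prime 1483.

(2/1483) = −1, so 2 is the smallest positive non-residue mod 1483.

2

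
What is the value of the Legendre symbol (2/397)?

-1

Euler's criterion: (2/397) ≡ 2^198 (mod 397).
2^2 ≡ 4 (mod 397)
2^4 ≡ 16 (mod 397)
2^8 ≡ 256 (mod 397)
2^16 ≡ 31 (mod 397)
2^32 ≡ 167 (mod 397)
2^64 ≡ 99 (mod 397)
2^128 ≡ 273 (mod 397)
2^198 = 2^(128+64+4+2) ≡ 396 (mod 397).
Result is 396 ≡ −1, so (2/397) = −1.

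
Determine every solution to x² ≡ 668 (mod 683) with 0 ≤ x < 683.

Since 683 ≡ 3 (mod 4), a square root of 668 is 668^((683+1)/4) = 668^171 mod 683.
Repeated squaring: 668^2≡225, 668^4≡83, 668^8≡59, 668^16≡66, 668^32≡258, 668^64≡313, 668^128≡300 (mod 683).
668^171 = 668^(128+32+8+2+1) ≡ 431 (mod 683).
Check: 431² = 185761 ≡ 668 (mod 683). The two roots are 252 and 431.

252, 431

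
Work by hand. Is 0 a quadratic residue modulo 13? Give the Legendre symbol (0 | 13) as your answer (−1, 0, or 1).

Top reduces to 0: gcd > 1, so the symbol is 0.

0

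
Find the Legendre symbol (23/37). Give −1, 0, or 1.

-1

Reciprocity: 23 ≡ 3 and 37 ≡ 1 (mod 4), so (23/37) = +(37/23).
Reduce top mod 23: now compute (14/23).
Pull out 2: since 23 ≡ 7 (mod 8), (2/23) = +1.
Reciprocity: 7 ≡ 3 and 23 ≡ 3 (mod 4), so (7/23) = −(23/7).
Reduce top mod 7: now compute (2/7).
Pull out 2: since 7 ≡ 7 (mod 8), (2/7) = +1.
Reached (1/7) = 1. Collecting the sign flips along the way, the symbol is -1.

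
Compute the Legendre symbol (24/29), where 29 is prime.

1

Euler's criterion: (24/29) ≡ 24^14 (mod 29).
24^2 ≡ 25 (mod 29)
24^4 ≡ 16 (mod 29)
24^8 ≡ 24 (mod 29)
24^14 = 24^(8+4+2) ≡ 1 (mod 29).
Result is 1, so (24/29) = 1.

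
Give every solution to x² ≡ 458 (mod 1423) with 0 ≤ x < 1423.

157, 1266

Since 1423 ≡ 3 (mod 4), a square root of 458 is 458^((1423+1)/4) = 458^356 mod 1423.
Repeated squaring: 458^2≡583, 458^4≡1215, 458^8≡574, 458^16≡763, 458^32≡162, 458^64≡630, 458^128≡1306, 458^256≡882 (mod 1423).
458^356 = 458^(256+64+32+4) ≡ 157 (mod 1423).
Check: 157² = 24649 ≡ 458 (mod 1423). The two roots are 157 and 1266.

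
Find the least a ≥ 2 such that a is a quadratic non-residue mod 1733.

(2/1733) = −1, so 2 is the smallest positive non-residue mod 1733.

2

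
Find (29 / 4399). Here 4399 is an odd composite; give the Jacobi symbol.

1

Reciprocity: 29 ≡ 1 and 4399 ≡ 3 (mod 4), so (29/4399) = +(4399/29).
Reduce top mod 29: now compute (20/29).
Pull out 2^2: since 29 ≡ 5 (mod 8), (2/29) = -1, so (2/29)^2 = +1.
Reciprocity: 5 ≡ 1 and 29 ≡ 1 (mod 4), so (5/29) = +(29/5).
Reduce top mod 5: now compute (4/5).
Pull out 2^2: since 5 ≡ 5 (mod 8), (2/5) = -1, so (2/5)^2 = +1.
Reached (1/5) = 1. Collecting the sign flips along the way, the symbol is +1.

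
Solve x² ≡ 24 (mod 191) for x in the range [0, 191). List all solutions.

Since 191 ≡ 3 (mod 4), a square root of 24 is 24^((191+1)/4) = 24^48 mod 191.
Repeated squaring: 24^2≡3, 24^4≡9, 24^8≡81, 24^16≡67, 24^32≡96 (mod 191).
24^48 = 24^(32+16) ≡ 129 (mod 191).
Check: 129² = 16641 ≡ 24 (mod 191). The two roots are 62 and 129.

62, 129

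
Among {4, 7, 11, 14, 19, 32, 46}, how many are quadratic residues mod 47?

(4/47) = +1 → QR.
(7/47) = +1 → QR.
(11/47) = -1 → non-residue.
(14/47) = +1 → QR.
(19/47) = -1 → non-residue.
(32/47) = +1 → QR.
(46/47) = -1 → non-residue.
Total quadratic residues among the 7: 4.

4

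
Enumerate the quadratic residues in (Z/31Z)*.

1, 2, 4, 5, 7, 8, 9, 10, 14, 16, 18, 19, 20, 25, 28

Square k = 1,…,15 (k and 31−k give the same square):
1²=1, 2²=4, 3²=9, 4²=16, 5²=25, 6²≡5, 7²≡18, 8²≡2, 9²≡19, 10²≡7, 11²≡28, 12²≡20, 13²≡14, 14²≡10, 15²≡8 (mod 31).
So the quadratic residues mod 31 are {1, 2, 4, 5, 7, 8, 9, 10, 14, 16, 18, 19, 20, 25, 28}.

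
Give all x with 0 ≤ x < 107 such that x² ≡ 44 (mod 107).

30, 77

Since 107 ≡ 3 (mod 4), a square root of 44 is 44^((107+1)/4) = 44^27 mod 107.
Repeated squaring: 44^2≡10, 44^4≡100, 44^8≡49, 44^16≡47 (mod 107).
44^27 = 44^(16+8+2+1) ≡ 30 (mod 107).
Check: 30² = 900 ≡ 44 (mod 107). The two roots are 30 and 77.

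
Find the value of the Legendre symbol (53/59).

1

Euler's criterion: (53/59) ≡ 53^29 (mod 59).
53^2 ≡ 36 (mod 59)
53^4 ≡ 57 (mod 59)
53^8 ≡ 4 (mod 59)
53^16 ≡ 16 (mod 59)
53^29 = 53^(16+8+4+1) ≡ 1 (mod 59).
Result is 1, so (53/59) = 1.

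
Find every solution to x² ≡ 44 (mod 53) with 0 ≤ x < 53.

16, 37

53 ≡ 1 (mod 4), so we find a root by search.
Trying successive values, 16² = 256 ≡ 44 (mod 53). The other root is 53 − 16 = 37.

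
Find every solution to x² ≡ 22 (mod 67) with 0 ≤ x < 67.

Since 67 ≡ 3 (mod 4), a square root of 22 is 22^((67+1)/4) = 22^17 mod 67.
Repeated squaring: 22^2≡15, 22^4≡24, 22^8≡40, 22^16≡59 (mod 67).
22^17 = 22^(16+1) ≡ 25 (mod 67).
Check: 25² = 625 ≡ 22 (mod 67). The two roots are 25 and 42.

25, 42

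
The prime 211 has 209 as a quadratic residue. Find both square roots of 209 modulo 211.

Since 211 ≡ 3 (mod 4), a square root of 209 is 209^((211+1)/4) = 209^53 mod 211.
Repeated squaring: 209^2≡4, 209^4≡16, 209^8≡45, 209^16≡126, 209^32≡51 (mod 211).
209^53 = 209^(32+16+4+1) ≡ 93 (mod 211).
Check: 93² = 8649 ≡ 209 (mod 211). The two roots are 93 and 118.

93, 118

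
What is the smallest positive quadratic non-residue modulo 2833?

5

(2/2833) = +1, so 2 is a residue.
(3/2833) = +1, so 3 is a residue.
(4/2833) = +1, so 4 is a residue.
(5/2833) = −1, so 5 is the smallest positive non-residue mod 2833.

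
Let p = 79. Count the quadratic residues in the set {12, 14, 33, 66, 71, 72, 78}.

(12/79) = -1 → non-residue.
(14/79) = -1 → non-residue.
(33/79) = -1 → non-residue.
(66/79) = -1 → non-residue.
(71/79) = -1 → non-residue.
(72/79) = +1 → QR.
(78/79) = -1 → non-residue.
Total quadratic residues among the 7: 1.

1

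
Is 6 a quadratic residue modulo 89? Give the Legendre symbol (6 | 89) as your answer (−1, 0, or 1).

Pull out 2: since 89 ≡ 1 (mod 8), (2/89) = +1.
Reciprocity: 3 ≡ 3 and 89 ≡ 1 (mod 4), so (3/89) = +(89/3).
Reduce top mod 3: now compute (2/3).
Pull out 2: since 3 ≡ 3 (mod 8), (2/3) = -1.
Reached (1/3) = 1. Collecting the sign flips along the way, the symbol is -1.

-1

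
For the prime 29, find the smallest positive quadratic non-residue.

(2/29) = −1, so 2 is the smallest positive non-residue mod 29.

2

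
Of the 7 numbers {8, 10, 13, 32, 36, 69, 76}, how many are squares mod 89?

5

(8/89) = +1 → QR.
(10/89) = +1 → QR.
(13/89) = -1 → non-residue.
(32/89) = +1 → QR.
(36/89) = +1 → QR.
(69/89) = +1 → QR.
(76/89) = -1 → non-residue.
Total quadratic residues among the 7: 5.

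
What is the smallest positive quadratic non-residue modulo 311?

(2/311) = +1, so 2 is a residue.
(3/311) = +1, so 3 is a residue.
(4/311) = +1, so 4 is a residue.
(5/311) = +1, so 5 is a residue.
(6/311) = +1, so 6 is a residue.
(7/311) = +1, so 7 is a residue.
(8/311) = +1, so 8 is a residue.
(9/311) = +1, so 9 is a residue.
(10/311) = +1, so 10 is a residue.
(11/311) = −1, so 11 is the smallest positive non-residue mod 311.

11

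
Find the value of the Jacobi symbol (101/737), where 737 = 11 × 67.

1

Reciprocity: 101 ≡ 1 and 737 ≡ 1 (mod 4), so (101/737) = +(737/101).
Reduce top mod 101: now compute (30/101).
Pull out 2: since 101 ≡ 5 (mod 8), (2/101) = -1.
Reciprocity: 15 ≡ 3 and 101 ≡ 1 (mod 4), so (15/101) = +(101/15).
Reduce top mod 15: now compute (11/15).
Reciprocity: 11 ≡ 3 and 15 ≡ 3 (mod 4), so (11/15) = −(15/11).
Reduce top mod 11: now compute (4/11).
Pull out 2^2: since 11 ≡ 3 (mod 8), (2/11) = -1, so (2/11)^2 = +1.
Reached (1/11) = 1. Collecting the sign flips along the way, the symbol is +1.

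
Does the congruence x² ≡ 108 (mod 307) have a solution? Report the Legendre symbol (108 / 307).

Euler's criterion: (108/307) ≡ 108^153 (mod 307).
108^2 ≡ 305 (mod 307)
108^4 ≡ 4 (mod 307)
108^8 ≡ 16 (mod 307)
108^16 ≡ 256 (mod 307)
108^32 ≡ 145 (mod 307)
108^64 ≡ 149 (mod 307)
108^128 ≡ 97 (mod 307)
108^153 = 108^(128+16+8+1) ≡ 306 (mod 307).
Result is 306 ≡ −1, so (108/307) = −1.

-1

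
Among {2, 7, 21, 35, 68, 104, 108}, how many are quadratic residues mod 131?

4

(2/131) = -1 → non-residue.
(7/131) = +1 → QR.
(21/131) = +1 → QR.
(35/131) = +1 → QR.
(68/131) = -1 → non-residue.
(104/131) = -1 → non-residue.
(108/131) = +1 → QR.
Total quadratic residues among the 7: 4.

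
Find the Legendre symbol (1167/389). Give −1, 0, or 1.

0

First reduce: 1167 ≡ 0 (mod 389).
Top reduces to 0: gcd > 1, so the symbol is 0.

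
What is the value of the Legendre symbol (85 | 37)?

1

First reduce: 85 ≡ 11 (mod 37).
Reciprocity: 11 ≡ 3 and 37 ≡ 1 (mod 4), so (11/37) = +(37/11).
Reduce top mod 11: now compute (4/11).
Pull out 2^2: since 11 ≡ 3 (mod 8), (2/11) = -1, so (2/11)^2 = +1.
Reached (1/11) = 1. Collecting the sign flips along the way, the symbol is +1.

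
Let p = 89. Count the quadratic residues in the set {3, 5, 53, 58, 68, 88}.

(3/89) = -1 → non-residue.
(5/89) = +1 → QR.
(53/89) = +1 → QR.
(58/89) = -1 → non-residue.
(68/89) = +1 → QR.
(88/89) = +1 → QR.
Total quadratic residues among the 6: 4.

4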